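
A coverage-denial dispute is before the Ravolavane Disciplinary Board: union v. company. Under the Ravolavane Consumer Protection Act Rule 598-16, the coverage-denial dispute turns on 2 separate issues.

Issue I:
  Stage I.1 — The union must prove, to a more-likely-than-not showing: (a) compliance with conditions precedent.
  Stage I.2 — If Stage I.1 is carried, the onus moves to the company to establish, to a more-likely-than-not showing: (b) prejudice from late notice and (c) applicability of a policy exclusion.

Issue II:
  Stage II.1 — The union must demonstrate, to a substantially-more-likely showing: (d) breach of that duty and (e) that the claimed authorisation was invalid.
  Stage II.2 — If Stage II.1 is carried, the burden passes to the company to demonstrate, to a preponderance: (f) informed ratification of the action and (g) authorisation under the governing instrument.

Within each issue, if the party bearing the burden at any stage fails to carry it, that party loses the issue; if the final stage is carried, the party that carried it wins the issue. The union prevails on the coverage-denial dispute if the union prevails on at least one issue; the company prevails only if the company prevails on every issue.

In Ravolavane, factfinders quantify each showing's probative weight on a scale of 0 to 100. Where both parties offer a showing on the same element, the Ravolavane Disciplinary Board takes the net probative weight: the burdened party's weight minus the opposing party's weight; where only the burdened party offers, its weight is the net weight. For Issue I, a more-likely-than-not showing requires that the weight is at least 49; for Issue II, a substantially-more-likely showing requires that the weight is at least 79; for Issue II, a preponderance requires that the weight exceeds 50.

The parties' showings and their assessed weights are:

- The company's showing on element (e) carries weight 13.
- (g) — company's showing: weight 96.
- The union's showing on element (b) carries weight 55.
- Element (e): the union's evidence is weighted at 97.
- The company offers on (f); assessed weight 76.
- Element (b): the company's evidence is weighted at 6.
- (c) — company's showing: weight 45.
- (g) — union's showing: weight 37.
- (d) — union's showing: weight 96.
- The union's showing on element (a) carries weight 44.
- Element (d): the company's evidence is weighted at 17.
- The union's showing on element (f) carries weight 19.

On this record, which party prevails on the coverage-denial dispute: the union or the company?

— Issue I —
Stage I.1 (union, a more-likely-than-not showing, weight is at least 49): (a) 44 < 49 — fails.
  The union does not carry Stage I.1.
The analysis ends at Stage I.1; the company prevails on this issue.
— Issue II —
Stage II.1 — burden on union; standard: a substantially-more-likely showing (weight is at least 79).
    (d): 96 − 17 = 79 ≥ 79 [met]
    (e): 97 − 13 = 84 ≥ 79 [met]
  All elements met. The burden passes to the company.
Stage II.2 — burden on company; standard: a preponderance (weight exceeds 50).
    (f): 76 − 19 = 57 > 50 [met]
    (g): 96 − 37 = 59 > 50 [met]
  All elements met at the final stage.
With every stage satisfied, the company prevails on this issue.
Per-issue: Issue I → company; Issue II → company. The union must prevail on at least one issue; overall, the company prevails.

company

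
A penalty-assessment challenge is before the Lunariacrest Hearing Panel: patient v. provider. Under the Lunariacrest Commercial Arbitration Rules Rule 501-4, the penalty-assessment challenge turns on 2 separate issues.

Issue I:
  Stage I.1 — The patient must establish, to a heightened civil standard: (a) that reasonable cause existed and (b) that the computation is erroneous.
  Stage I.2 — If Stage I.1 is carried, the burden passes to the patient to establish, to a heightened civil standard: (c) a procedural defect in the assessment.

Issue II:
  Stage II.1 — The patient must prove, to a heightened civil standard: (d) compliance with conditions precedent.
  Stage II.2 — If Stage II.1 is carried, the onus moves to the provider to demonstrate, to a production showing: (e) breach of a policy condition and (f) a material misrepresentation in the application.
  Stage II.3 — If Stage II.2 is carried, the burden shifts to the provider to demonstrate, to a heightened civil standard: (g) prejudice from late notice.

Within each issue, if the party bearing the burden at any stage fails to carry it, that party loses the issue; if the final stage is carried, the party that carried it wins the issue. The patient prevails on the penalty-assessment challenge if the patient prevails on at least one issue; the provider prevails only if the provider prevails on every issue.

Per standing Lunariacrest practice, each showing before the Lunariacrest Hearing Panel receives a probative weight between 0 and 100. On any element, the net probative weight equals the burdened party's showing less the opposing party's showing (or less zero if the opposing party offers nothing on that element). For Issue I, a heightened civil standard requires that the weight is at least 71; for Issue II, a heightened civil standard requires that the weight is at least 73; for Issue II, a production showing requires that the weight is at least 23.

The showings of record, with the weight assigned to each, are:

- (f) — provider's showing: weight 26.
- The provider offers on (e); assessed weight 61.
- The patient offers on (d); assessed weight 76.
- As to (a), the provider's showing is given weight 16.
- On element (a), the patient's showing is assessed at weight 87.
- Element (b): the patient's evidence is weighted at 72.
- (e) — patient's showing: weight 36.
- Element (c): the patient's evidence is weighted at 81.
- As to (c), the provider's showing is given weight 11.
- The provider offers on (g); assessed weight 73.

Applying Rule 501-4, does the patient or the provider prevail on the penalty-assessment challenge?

provider

— Issue I —
At Stage I.1 the patient must meet a heightened civil standard (weight is at least 71): on (a) the weight is 87 less the opposing 16 gives net 71, which does reach 71, so (a) meets the standard; on (b) the weight is 72, ≥ 71, so (b) meets the standard.
  Stage I.1 is satisfied; the patient continues to bear the burden.
At Stage I.2 the patient must meet a heightened civil standard (weight is at least 71): on (c) the weight is 81 less the opposing 11 gives net 70, which does not reach 71, so (c) does not meet the standard.
  The patient does not carry Stage I.2.
The analysis ends at Stage I.2; the provider prevails on this issue.
— Issue II —
Stage II.1 — burden on patient; standard: a heightened civil standard (weight is at least 73).
    (d): 76 ≥ 73 [met]
  Stage II.1 carried; the burden shifts to the provider.
Stage II.2 — burden on provider; standard: a production showing (weight is at least 23).
    (e): 61 − 36 = 25 ≥ 23 [met]
    (f): 26 ≥ 23 [met]
  Stage II.2 is satisfied; the provider continues to bear the burden.
Stage II.3 — burden on provider; standard: a heightened civil standard (weight is at least 73).
    (g): 73 ≥ 73 [met]
  The provider carries the last stage.
With every stage satisfied, the provider prevails on this issue.
Per-issue: Issue I → provider; Issue II → provider. The patient must prevail on at least one issue; overall, the provider prevails.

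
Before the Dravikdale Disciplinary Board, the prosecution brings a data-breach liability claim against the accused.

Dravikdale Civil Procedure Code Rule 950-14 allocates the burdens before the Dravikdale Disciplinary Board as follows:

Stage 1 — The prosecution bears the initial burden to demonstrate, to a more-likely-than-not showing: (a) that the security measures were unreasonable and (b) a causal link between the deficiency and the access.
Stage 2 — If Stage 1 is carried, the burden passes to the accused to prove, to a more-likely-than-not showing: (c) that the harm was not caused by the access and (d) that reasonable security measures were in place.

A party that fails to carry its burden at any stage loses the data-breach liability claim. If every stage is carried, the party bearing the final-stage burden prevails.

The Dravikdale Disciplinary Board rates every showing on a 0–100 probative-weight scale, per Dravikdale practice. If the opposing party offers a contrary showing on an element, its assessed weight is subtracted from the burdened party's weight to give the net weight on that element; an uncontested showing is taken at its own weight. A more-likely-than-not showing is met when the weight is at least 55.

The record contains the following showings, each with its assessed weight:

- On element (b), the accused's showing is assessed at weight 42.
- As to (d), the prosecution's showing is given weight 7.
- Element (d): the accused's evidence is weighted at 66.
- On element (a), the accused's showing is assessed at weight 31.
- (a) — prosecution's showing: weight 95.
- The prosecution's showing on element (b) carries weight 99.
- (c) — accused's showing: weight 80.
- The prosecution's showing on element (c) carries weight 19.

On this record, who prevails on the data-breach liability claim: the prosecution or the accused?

Stage 1 (prosecution, a more-likely-than-not showing, weight is at least 55): (a) net 95−31=64 ≥ 55 — meets; (b) net 99−42=57 ≥ 55 — meets.
  Stage 1 carried; the burden shifts to the accused.
Stage 2 (accused, a more-likely-than-not showing, weight is at least 55): (c) net 80−19=61 ≥ 55 — meets; (d) net 66−7=59 ≥ 55 — meets.
  All elements met at the final stage.
All stages carried — the accused prevails.

accused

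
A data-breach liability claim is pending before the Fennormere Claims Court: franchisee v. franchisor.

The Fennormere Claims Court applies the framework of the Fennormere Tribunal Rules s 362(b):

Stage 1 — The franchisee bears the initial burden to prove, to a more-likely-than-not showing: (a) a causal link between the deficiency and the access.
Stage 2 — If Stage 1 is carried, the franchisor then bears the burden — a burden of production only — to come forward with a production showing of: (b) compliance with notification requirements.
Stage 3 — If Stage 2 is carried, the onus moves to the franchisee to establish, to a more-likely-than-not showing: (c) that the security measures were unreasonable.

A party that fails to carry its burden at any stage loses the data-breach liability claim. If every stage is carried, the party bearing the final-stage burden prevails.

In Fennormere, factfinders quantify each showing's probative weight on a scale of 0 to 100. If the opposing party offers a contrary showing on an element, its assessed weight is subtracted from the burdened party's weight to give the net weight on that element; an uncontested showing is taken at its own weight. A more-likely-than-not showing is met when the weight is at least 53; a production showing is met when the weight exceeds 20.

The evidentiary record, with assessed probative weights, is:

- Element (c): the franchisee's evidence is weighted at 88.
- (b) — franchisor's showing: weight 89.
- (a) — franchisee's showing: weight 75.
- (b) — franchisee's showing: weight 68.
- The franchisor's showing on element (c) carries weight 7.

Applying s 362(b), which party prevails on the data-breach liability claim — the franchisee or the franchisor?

At Stage 1 the franchisee must meet a more-likely-than-not showing (weight is at least 53): on (a) the weight is 75, which does reach 53, so (a) meets the standard.
  Stage 1 carried; the burden shifts to the franchisor.
At Stage 2 the franchisor must meet a production showing (weight exceeds 20): on (b) the weight is 89 less the opposing 68 gives net 21, > 20, so (b) meets the standard.
  The franchisor carries Stage 2; the franchisee now bears the burden.
At Stage 3 the franchisee must meet a more-likely-than-not showing (weight is at least 53): on (c) the weight is 88 less the opposing 7 gives net 81, which does reach 53, so (c) meets the standard.
  Stage 3 carried; the final stage is satisfied.
Every stage carried; the franchisee prevails.

franchisee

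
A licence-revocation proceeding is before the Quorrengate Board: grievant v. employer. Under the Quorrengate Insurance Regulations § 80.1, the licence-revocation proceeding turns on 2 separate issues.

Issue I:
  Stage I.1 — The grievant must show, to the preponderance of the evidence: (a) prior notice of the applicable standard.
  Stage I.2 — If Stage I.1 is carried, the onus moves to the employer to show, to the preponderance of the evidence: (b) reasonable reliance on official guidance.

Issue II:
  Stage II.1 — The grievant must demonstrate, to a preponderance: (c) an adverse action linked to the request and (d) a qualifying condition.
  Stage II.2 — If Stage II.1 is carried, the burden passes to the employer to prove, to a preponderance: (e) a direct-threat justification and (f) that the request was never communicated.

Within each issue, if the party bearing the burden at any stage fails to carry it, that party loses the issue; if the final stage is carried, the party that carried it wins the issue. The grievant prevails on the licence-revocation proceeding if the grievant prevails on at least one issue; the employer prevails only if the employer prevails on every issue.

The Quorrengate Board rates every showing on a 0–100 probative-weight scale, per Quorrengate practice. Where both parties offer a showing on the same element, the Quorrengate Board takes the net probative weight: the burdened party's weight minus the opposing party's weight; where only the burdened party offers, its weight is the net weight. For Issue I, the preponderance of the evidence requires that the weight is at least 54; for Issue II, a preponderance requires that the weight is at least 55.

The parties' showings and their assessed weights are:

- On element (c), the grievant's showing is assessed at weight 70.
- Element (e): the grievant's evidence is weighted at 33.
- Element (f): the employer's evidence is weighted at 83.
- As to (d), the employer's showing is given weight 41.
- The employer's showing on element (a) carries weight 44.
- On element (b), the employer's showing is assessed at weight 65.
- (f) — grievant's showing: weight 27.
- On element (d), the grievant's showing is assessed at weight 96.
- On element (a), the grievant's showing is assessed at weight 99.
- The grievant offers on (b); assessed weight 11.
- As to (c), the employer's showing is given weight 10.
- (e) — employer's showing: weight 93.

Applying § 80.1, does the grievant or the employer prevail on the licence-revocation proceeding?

— Issue I —
At Stage I.1 the grievant must meet the preponderance of the evidence (weight is at least 54): on (a) the weight is 99 less the opposing 44 gives net 55, which does reach 54, so (a) meets the standard.
  Stage I.1 carried; the burden shifts to the employer.
At Stage I.2 the employer must meet the preponderance of the evidence (weight is at least 54): on (b) the weight is 65 less the opposing 11 gives net 54, which does reach 54, so (b) meets the standard.
  All elements met at the final stage.
With every stage satisfied, the employer prevails on this issue.
— Issue II —
Stage II.1 (grievant, a preponderance, weight is at least 55): (c) net 70−10=60 ≥ 55 — meets; (d) net 96−41=55 ≥ 55 — meets.
  Stage II.1 is satisfied; the onus moves to the employer.
Stage II.2 (employer, a preponderance, weight is at least 55): (e) net 93−33=60 ≥ 55 — meets; (f) net 83−27=56 ≥ 55 — meets.
  The employer carries the last stage.
All stages carried — the employer prevails on this issue.
Per-issue: Issue I → employer; Issue II → employer. The grievant must prevail on at least one issue; overall, the employer prevails.

employer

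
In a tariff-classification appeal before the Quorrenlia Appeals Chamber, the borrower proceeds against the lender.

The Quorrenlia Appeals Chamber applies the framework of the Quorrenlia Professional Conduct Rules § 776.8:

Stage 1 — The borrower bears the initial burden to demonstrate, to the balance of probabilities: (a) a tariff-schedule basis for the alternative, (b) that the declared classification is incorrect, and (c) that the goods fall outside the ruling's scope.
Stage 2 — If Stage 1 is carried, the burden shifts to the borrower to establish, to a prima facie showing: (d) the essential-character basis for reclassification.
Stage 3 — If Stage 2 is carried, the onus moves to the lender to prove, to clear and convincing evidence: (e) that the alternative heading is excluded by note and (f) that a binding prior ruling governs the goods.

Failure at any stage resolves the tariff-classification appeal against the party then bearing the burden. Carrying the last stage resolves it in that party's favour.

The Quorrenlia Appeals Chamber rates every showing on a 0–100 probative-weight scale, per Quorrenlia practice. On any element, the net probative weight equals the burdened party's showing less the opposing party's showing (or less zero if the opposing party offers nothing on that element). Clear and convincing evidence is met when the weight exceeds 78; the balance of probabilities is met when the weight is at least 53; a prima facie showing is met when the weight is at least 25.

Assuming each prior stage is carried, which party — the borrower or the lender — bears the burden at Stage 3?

lender

Stage 3's rule assigns the burden to the lender (to clear and convincing evidence).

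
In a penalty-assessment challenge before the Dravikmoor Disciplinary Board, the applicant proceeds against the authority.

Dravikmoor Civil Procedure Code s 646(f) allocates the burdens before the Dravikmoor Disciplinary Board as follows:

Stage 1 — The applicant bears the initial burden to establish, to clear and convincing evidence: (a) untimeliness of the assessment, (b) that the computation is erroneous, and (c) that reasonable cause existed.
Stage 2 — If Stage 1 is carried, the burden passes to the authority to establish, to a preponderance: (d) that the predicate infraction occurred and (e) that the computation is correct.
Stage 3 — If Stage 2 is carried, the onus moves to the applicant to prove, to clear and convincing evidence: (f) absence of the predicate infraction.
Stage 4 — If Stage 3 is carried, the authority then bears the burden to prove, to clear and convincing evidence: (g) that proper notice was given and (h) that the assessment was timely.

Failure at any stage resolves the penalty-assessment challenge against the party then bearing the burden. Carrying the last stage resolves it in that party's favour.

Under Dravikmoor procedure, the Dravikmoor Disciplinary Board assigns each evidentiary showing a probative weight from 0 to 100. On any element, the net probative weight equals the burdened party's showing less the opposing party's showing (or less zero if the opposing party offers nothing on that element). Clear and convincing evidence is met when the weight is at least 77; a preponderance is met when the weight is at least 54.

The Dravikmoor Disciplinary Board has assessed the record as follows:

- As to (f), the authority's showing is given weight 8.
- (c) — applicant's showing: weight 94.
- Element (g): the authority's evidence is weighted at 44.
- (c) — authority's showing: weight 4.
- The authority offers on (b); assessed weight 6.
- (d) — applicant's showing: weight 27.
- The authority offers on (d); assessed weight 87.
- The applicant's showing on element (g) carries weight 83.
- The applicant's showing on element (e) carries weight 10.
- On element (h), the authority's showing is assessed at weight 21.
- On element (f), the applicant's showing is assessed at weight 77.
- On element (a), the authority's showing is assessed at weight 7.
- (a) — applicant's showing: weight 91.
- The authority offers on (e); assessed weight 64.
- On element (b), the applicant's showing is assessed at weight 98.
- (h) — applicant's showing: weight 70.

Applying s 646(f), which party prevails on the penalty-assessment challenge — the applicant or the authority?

Stage 1 — burden on applicant; standard: clear and convincing evidence (weight is at least 77).
    (a): 91 − 7 = 84 ≥ 77 [met]
    (b): 98 − 6 = 92 ≥ 77 [met]
    (c): 94 − 4 = 90 ≥ 77 [met]
  Stage 1 is satisfied; the onus moves to the authority.
Stage 2 — burden on authority; standard: a preponderance (weight is at least 54).
    (d): 87 − 27 = 60 ≥ 54 [met]
    (e): 64 − 10 = 54 ≥ 54 [met]
  All elements met. The burden passes to the applicant.
Stage 3 — burden on applicant; standard: clear and convincing evidence (weight is at least 77).
    (f): 77 − 8 = 69 < 77 [not met]
  Not every element is met, so the applicant fails to carry Stage 3.
The analysis ends at Stage 3; the authority prevails.

authority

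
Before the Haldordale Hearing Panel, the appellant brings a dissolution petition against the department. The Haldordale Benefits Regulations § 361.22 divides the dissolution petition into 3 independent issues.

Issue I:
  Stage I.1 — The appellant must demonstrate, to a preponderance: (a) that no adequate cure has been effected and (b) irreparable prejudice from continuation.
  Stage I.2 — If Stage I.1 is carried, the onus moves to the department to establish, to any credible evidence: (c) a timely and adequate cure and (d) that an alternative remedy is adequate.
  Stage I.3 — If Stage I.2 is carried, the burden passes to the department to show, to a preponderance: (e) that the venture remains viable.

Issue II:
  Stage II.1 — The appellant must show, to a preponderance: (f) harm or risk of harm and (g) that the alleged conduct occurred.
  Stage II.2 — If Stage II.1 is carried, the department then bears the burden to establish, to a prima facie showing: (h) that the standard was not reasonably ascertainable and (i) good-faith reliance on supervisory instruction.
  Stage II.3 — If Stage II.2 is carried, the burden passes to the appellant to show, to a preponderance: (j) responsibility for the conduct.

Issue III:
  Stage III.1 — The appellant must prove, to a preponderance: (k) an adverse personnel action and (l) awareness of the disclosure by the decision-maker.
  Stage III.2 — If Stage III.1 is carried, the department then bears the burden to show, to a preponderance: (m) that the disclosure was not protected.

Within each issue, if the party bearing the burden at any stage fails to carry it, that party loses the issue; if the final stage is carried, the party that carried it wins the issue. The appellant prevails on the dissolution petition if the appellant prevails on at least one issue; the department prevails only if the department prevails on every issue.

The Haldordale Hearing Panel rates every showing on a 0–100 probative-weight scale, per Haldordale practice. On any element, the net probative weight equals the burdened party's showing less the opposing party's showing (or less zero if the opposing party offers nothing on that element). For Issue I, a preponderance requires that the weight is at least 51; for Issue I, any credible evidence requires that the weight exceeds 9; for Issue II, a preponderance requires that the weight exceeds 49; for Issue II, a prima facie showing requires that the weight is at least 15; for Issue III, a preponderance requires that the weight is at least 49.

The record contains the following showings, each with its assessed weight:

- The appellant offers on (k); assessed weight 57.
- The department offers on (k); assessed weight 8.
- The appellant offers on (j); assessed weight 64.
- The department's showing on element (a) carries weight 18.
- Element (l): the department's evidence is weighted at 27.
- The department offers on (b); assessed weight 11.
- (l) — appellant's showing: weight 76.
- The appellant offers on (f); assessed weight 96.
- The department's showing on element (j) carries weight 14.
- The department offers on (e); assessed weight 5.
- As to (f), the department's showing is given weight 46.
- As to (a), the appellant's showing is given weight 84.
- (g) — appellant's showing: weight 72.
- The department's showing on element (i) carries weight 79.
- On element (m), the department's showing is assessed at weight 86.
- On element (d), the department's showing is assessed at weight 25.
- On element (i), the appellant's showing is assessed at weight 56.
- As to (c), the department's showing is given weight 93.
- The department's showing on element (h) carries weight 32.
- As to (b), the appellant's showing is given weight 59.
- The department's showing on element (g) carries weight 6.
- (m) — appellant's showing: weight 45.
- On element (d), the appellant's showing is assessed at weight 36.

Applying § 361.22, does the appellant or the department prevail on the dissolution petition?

— Issue I —
Stage I.1 — burden on appellant; standard: a preponderance (weight is at least 51).
    (a): 84 − 18 = 66 ≥ 51 [met]
    (b): 59 − 11 = 48 < 51 [not met]
  Not every element is met, so the appellant fails to carry Stage I.1.
The analysis ends at Stage I.1; the department prevails on this issue.
— Issue II —
Stage II.1 (appellant, a preponderance, weight exceeds 49): (f) net 96−46=50 > 49 — meets; (g) net 72−6=66 > 49 — meets.
  Stage II.1 carried; the burden shifts to the department.
Stage II.2 (department, a prima facie showing, weight is at least 15): (h) 32 ≥ 15 — meets; (i) net 79−56=23 ≥ 15 — meets.
  The department carries Stage II.2; the appellant now bears the burden.
Stage II.3 (appellant, a preponderance, weight exceeds 49): (j) net 64−14=50 > 49 — meets.
  Stage II.3 carried; the final stage is satisfied.
All stages carried — the appellant prevails on this issue.
— Issue III —
Stage III.1 (appellant, a preponderance, weight is at least 49): (k) net 57−8=49 ≥ 49 — meets; (l) net 76−27=49 ≥ 49 — meets.
  The appellant carries Stage III.1; the department now bears the burden.
Stage III.2 (department, a preponderance, weight is at least 49): (m) net 86−45=41 < 49 — fails.
  Not every element is met, so the department fails to carry Stage III.2.
So the appellant prevails on this issue.
Per-issue: Issue I → department; Issue II → appellant; Issue III → appellant. The appellant must prevail on at least one issue; overall, the appellant prevails.

appellant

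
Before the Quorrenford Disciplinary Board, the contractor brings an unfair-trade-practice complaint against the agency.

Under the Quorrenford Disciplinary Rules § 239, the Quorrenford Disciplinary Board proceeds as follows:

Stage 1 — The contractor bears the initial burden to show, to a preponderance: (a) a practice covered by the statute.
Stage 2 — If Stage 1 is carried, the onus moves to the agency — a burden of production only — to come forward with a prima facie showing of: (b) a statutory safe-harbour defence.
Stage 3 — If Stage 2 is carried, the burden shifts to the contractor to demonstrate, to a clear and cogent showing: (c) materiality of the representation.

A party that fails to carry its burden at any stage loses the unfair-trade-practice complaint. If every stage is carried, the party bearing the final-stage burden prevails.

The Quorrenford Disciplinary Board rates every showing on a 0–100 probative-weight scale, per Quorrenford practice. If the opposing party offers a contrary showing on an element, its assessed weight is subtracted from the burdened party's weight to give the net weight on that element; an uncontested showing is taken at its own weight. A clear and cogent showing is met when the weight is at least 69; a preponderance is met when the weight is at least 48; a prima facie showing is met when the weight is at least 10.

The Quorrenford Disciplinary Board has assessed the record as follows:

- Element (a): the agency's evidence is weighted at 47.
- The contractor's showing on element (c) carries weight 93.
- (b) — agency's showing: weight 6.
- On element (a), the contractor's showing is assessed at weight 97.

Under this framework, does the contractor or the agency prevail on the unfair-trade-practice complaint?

Stage 1 — burden on contractor; standard: a preponderance (weight is at least 48).
    (a): 97 − 47 = 50 ≥ 48 [met]
  All elements met. The burden passes to the agency.
Stage 2 — burden on agency; standard: a prima facie showing (weight is at least 10).
    (b): 6 < 10 [not met]
  The agency does not carry Stage 2.
So the contractor prevails.

contractor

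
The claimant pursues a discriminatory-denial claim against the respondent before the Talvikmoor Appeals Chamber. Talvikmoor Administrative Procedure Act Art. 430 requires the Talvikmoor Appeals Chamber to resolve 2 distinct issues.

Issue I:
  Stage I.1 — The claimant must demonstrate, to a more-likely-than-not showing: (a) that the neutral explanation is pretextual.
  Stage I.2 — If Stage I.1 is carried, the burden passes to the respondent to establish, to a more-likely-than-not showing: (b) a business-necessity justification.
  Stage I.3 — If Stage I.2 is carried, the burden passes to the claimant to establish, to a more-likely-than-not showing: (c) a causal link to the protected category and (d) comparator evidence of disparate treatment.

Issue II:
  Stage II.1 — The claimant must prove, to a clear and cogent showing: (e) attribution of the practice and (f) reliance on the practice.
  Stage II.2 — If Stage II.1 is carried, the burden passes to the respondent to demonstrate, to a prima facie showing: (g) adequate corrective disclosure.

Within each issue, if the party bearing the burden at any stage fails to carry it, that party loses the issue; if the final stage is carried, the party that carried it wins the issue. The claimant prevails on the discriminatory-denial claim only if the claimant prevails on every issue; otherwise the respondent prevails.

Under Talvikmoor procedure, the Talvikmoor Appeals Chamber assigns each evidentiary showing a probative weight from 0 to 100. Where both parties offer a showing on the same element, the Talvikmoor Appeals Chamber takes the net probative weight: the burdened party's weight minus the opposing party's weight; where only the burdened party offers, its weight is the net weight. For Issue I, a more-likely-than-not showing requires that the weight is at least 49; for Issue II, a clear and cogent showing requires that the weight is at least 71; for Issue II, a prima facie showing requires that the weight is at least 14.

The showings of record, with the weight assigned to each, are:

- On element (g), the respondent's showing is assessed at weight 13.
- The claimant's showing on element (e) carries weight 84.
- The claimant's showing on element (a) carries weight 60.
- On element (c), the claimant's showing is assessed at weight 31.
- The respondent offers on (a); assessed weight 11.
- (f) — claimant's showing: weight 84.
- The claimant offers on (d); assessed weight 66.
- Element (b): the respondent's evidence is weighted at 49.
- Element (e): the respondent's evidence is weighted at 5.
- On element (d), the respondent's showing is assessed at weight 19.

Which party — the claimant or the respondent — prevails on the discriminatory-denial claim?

respondent

— Issue I —
At Stage I.1 the claimant must meet a more-likely-than-not showing (weight is at least 49): on (a) the weight is 60 less the opposing 11 gives net 49, ≥ 49, so (a) meets the standard.
  Stage I.1 carried; the burden shifts to the respondent.
At Stage I.2 the respondent must meet a more-likely-than-not showing (weight is at least 49): on (b) the weight is 49, ≥ 49, so (b) meets the standard.
  All elements met. The burden passes to the claimant.
At Stage I.3 the claimant must meet a more-likely-than-not showing (weight is at least 49): on (c) the weight is 31, which does not reach 49, so (c) does not meet the standard; on (d) the weight is 66 less the opposing 19 gives net 47, which does not reach 49, so (d) does not meet the standard.
  The claimant does not carry Stage I.3.
So the respondent prevails on this issue.
— Issue II —
Stage II.1 — burden on claimant; standard: a clear and cogent showing (weight is at least 71).
    (e): 84 − 5 = 79 ≥ 71 [met]
    (f): 84 ≥ 71 [met]
  The claimant carries Stage II.1; the respondent now bears the burden.
Stage II.2 — burden on respondent; standard: a prima facie showing (weight is at least 14).
    (g): 13 < 14 [not met]
  Stage II.2 not carried; the respondent fails its burden.
The claimant prevails on this issue.
Per-issue: Issue I → respondent; Issue II → claimant. The claimant must prevail on every issue; overall, the respondent prevails.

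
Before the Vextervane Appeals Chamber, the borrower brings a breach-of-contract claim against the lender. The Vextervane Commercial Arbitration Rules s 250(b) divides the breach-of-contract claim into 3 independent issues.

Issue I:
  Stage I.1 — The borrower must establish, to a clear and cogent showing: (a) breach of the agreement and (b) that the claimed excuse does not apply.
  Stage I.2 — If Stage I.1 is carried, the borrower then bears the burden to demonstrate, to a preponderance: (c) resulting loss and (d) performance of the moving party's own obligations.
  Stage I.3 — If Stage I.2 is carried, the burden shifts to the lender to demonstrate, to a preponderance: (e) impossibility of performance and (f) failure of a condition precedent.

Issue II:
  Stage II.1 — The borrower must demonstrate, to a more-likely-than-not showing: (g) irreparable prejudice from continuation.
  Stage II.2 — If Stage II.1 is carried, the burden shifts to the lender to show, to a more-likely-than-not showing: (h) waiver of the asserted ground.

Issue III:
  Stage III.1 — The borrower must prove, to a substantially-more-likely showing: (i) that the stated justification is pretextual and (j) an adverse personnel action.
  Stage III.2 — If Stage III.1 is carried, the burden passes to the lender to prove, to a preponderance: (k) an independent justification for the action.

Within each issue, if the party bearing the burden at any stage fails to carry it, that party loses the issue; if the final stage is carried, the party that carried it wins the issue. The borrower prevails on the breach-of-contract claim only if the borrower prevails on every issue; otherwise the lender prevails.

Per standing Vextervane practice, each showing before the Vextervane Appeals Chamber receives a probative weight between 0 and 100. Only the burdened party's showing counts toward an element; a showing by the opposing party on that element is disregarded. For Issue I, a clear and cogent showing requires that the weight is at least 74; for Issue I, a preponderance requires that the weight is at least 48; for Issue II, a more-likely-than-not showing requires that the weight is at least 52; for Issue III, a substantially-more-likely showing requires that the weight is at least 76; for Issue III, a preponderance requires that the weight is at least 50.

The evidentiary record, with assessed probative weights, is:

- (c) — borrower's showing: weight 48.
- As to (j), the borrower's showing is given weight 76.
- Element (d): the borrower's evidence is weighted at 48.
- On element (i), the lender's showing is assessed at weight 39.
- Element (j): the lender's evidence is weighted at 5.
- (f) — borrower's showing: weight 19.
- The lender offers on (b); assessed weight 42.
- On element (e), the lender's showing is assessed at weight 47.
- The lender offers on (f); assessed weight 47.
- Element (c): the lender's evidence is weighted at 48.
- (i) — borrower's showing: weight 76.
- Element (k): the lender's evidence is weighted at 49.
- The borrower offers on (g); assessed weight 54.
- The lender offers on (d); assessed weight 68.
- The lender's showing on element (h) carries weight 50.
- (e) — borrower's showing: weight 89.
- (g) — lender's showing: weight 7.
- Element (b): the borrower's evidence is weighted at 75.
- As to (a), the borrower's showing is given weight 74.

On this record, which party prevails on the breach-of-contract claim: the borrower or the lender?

— Issue I —
Stage I.1 — burden on borrower; standard: a clear and cogent showing (weight is at least 74).
    (a): 74 ≥ 74 [met]
    (b): 75 (lender's 42 disregarded) ≥ 74 [met]
  Stage I.1 carried; the burden remains with the borrower.
Stage I.2 — burden on borrower; standard: a preponderance (weight is at least 48).
    (c): 48 (lender's 48 disregarded) ≥ 48 [met]
    (d): 48 (lender's 68 disregarded) ≥ 48 [met]
  All elements met. The burden passes to the lender.
Stage I.3 — burden on lender; standard: a preponderance (weight is at least 48).
    (e): 47 (borrower's 89 disregarded) < 48 [not met]
    (f): 47 (borrower's 19 disregarded) < 48 [not met]
  Not every element is met, so the lender fails to carry Stage I.3.
The borrower prevails on this issue.
— Issue II —
Stage II.1 — burden on borrower; standard: a more-likely-than-not showing (weight is at least 52).
    (g): 54 (lender's 7 disregarded) ≥ 52 [met]
  All elements met. The burden passes to the lender.
Stage II.2 — burden on lender; standard: a more-likely-than-not showing (weight is at least 52).
    (h): 50 < 52 [not met]
  The lender does not carry Stage II.2.
So the borrower prevails on this issue.
— Issue III —
Stage III.1 — burden on borrower; standard: a substantially-more-likely showing (weight is at least 76).
    (i): 76 (lender's 39 disregarded) ≥ 76 [met]
    (j): 76 (lender's 5 disregarded) ≥ 76 [met]
  All elements met. The burden passes to the lender.
Stage III.2 — burden on lender; standard: a preponderance (weight is at least 50).
    (k): 49 < 50 [not met]
  Stage III.2 not carried; the lender fails its burden.
The borrower prevails on this issue.
Per-issue: Issue I → borrower; Issue II → borrower; Issue III → borrower. The borrower must prevail on every issue; overall, the borrower prevails.

borrower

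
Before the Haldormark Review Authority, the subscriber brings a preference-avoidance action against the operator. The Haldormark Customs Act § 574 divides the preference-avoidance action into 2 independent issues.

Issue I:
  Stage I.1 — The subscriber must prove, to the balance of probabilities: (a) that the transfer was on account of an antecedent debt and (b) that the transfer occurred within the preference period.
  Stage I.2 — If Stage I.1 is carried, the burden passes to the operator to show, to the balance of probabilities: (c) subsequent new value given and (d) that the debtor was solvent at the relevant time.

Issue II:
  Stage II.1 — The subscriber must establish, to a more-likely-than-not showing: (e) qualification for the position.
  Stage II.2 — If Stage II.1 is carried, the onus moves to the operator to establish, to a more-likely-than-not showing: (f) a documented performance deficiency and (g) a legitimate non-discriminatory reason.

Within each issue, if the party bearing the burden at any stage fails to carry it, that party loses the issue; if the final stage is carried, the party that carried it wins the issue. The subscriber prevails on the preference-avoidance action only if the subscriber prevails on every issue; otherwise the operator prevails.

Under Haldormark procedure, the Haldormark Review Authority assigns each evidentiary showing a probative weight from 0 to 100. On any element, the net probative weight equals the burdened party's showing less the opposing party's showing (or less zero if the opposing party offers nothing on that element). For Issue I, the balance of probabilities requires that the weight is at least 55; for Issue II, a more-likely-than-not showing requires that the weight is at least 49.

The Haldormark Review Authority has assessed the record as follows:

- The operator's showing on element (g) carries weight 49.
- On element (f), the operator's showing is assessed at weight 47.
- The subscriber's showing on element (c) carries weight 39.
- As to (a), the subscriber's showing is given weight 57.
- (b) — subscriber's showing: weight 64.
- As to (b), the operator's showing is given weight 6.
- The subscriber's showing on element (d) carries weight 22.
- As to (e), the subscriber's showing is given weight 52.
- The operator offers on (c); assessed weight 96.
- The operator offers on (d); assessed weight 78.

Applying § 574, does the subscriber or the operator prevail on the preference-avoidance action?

operator

— Issue I —
Stage I.1 (subscriber, the balance of probabilities, weight is at least 55): (a) 57 ≥ 55 — meets; (b) net 64−6=58 ≥ 55 — meets.
  The subscriber carries Stage I.1; the operator now bears the burden.
Stage I.2 (operator, the balance of probabilities, weight is at least 55): (c) net 96−39=57 ≥ 55 — meets; (d) net 78−22=56 ≥ 55 — meets.
  All elements met at the final stage.
Every stage carried; the operator prevails on this issue.
— Issue II —
Stage II.1 — burden on subscriber; standard: a more-likely-than-not showing (weight is at least 49).
    (e): 52 ≥ 49 [met]
  Stage II.1 carried; the burden shifts to the operator.
Stage II.2 — burden on operator; standard: a more-likely-than-not showing (weight is at least 49).
    (f): 47 < 49 [not met]
    (g): 49 ≥ 49 [met]
  Stage II.2 not carried; the operator fails its burden.
The subscriber prevails on this issue.
Per-issue: Issue I → operator; Issue II → subscriber. The subscriber must prevail on every issue; overall, the operator prevails.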